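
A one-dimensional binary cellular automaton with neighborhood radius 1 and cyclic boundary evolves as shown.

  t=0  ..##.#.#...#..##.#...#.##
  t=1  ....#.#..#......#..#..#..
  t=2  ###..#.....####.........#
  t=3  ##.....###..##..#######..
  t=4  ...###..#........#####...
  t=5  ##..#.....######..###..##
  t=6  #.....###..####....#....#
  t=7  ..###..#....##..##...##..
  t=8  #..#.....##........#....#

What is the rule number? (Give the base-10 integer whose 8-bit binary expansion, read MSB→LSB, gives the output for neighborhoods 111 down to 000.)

161

  nb ###: next=#  (t=2,i=0, bit7=1)
  nb ##.: next=.  (t=0,i=3, bit6=0)
  nb #.#: next=#  (t=0,i=4, bit5=1)
  nb #..: next=.  (t=0,i=0, bit4=0)
  nb .##: next=.  (t=0,i=2, bit3=0)
  nb .#.: next=.  (t=0,i=5, bit2=0)
  nb ..#: next=.  (t=0,i=1, bit1=0)
  nb ...: next=#  (t=0,i=9, bit0=1)
  bits 10100001 = 161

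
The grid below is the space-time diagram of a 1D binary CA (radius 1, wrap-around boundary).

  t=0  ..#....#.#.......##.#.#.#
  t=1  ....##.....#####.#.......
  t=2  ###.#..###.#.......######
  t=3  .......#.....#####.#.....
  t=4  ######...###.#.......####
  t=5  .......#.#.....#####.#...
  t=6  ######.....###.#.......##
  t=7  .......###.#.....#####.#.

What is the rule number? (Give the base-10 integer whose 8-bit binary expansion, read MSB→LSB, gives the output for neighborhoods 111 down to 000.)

9

  [7] ### => .  t=1,i=12
  [6] ##. => .  t=0,i=18
  [5] #.# => .  t=0,i=8
  [4] #.. => .  t=0,i=0
  [3] .## => #  t=0,i=17
  [2] .#. => .  t=0,i=2
  [1] ..# => .  t=0,i=1
  [0] ... => #  t=0,i=4
  bits 00001001 = 9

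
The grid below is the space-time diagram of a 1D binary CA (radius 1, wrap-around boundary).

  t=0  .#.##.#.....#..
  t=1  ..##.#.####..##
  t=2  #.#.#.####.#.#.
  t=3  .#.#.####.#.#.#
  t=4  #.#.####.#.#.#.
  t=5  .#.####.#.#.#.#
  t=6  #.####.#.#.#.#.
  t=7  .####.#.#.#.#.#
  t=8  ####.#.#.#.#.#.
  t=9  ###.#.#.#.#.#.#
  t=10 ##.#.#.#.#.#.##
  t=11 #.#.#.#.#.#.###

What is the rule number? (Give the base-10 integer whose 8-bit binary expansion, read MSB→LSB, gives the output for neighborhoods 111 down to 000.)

  nb ###: next=#  (t=1,i=8, bit7=1)
  nb ##.: next=.  (t=0,i=4, bit6=0)
  nb #.#: next=#  (t=0,i=2, bit5=1)
  nb #..: next=#  (t=0,i=7, bit4=1)
  nb .##: next=#  (t=0,i=3, bit3=1)
  nb .#.: next=.  (t=0,i=1, bit2=0)
  nb ..#: next=.  (t=0,i=0, bit1=0)
  nb ...: next=#  (t=0,i=8, bit0=1)
  bits 10111001 = 185

185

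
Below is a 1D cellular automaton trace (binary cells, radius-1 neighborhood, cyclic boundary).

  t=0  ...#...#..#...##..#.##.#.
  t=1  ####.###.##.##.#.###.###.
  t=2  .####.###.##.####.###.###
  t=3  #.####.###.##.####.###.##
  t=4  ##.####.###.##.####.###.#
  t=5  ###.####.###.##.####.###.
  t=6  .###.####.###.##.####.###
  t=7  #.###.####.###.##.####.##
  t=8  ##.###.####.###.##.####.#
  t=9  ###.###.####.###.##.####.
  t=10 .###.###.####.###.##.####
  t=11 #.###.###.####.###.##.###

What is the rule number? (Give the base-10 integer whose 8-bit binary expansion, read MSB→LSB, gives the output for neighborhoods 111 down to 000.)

  ### -> #   bit 7 = 1  t=1,i=1
  ##. -> #   bit 6 = 1  t=0,i=15
  #.# -> #   bit 5 = 1  t=0,i=19
  #.. -> .   bit 4 = 0  t=0,i=4
  .## -> .   bit 3 = 0  t=0,i=14
  .#. -> #   bit 2 = 1  t=0,i=3
  ..# -> #   bit 1 = 1  t=0,i=2
  ... -> #   bit 0 = 1  t=0,i=0
  bits 11100111 = 231

231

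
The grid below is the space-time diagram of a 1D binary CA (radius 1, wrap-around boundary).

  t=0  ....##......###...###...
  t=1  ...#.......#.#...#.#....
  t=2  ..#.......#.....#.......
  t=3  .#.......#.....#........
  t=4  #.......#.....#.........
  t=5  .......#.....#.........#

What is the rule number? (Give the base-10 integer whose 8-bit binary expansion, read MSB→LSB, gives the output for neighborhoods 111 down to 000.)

130

  ###|#  b7=1 t=0,i=13
  ##.|.  b6=0 t=0,i=5
  #.#|.  b5=0 t=1,i=12
  #..|.  b4=0 t=0,i=6
  .##|.  b3=0 t=0,i=4
  .#.|.  b2=0 t=1,i=3
  ..#|#  b1=1 t=0,i=3
  ...|.  b0=0 t=0,i=0
  bits 10000010 = 130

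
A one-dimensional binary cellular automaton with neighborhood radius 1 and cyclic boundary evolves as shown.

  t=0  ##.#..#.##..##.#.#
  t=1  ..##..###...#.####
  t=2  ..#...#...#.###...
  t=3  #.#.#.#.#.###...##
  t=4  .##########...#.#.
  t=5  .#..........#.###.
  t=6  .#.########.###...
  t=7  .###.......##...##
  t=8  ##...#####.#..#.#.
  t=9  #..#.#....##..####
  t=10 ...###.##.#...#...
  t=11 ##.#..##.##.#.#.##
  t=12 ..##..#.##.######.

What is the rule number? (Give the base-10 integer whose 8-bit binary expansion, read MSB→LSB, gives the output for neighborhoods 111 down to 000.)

45

  ### -> .   bit 7 = 0  t=0,i=0
  ##. -> .   bit 6 = 0  t=0,i=1
  #.# -> #   bit 5 = 1  t=0,i=2
  #.. -> .   bit 4 = 0  t=0,i=4
  .## -> #   bit 3 = 1  t=0,i=8
  .#. -> #   bit 2 = 1  t=0,i=3
  ..# -> .   bit 1 = 0  t=0,i=5
  ... -> #   bit 0 = 1  t=1,i=10
  bits 00101101 = 45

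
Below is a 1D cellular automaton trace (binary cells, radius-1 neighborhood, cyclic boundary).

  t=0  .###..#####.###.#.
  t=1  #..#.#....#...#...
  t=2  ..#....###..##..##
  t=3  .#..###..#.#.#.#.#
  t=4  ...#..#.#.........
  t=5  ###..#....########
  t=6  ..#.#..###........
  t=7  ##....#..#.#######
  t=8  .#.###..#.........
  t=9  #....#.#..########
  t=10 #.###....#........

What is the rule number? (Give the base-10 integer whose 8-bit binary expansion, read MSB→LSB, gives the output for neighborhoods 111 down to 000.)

67

  [7] ### => .  t=0,i=2
  [6] ##. => #  t=0,i=3
  [5] #.# => .  t=0,i=11
  [4] #.. => .  t=0,i=4
  [3] .## => .  t=0,i=1
  [2] .#. => .  t=0,i=16
  [1] ..# => #  t=0,i=0
  [0] ... => #  t=1,i=7
  bits 01000011 = 67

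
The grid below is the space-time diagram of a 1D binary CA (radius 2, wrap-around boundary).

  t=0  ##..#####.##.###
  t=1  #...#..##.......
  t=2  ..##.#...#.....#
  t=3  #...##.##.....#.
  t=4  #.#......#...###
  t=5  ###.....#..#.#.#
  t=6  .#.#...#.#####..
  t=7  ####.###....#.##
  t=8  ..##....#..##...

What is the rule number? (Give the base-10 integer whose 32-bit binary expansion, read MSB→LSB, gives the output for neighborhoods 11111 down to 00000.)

  nb #####: next=.  (t=0,i=6, bit31=0)
  nb ####.: next=#  (t=0,i=0, bit30=1)
  nb ###.#: next=#  (t=0,i=8, bit29=1)
  nb ###..: next=.  (t=0,i=1, bit28=0)
  nb ##.##: next=.  (t=0,i=9, bit27=0)
  nb ##.#.: next=#  (t=2,i=4, bit26=1)
  nb ##..#: next=.  (t=0,i=2, bit25=0)
  nb ##...: next=#  (t=1,i=9, bit24=1)
  nb #.###: next=.  (t=0,i=13, bit23=0)
  nb #.##.: next=.  (t=0,i=10, bit22=0)
  nb #.#.#: next=#  (t=5,i=13, bit21=1)
  nb #.#..: next=#  (t=2,i=5, bit20=1)
  nb #..##: next=.  (t=0,i=3, bit19=0)
  nb #..#.: next=#  (t=5,i=10, bit18=1)
  nb #...#: next=#  (t=1,i=2, bit17=1)
  nb #....: next=.  (t=1,i=10, bit16=0)
  nb .####: next=.  (t=0,i=5, bit15=0)
  nb .###.: next=.  (t=7,i=6, bit14=0)
  nb .##.#: next=.  (t=0,i=11, bit13=0)
  nb .##..: next=.  (t=1,i=8, bit12=0)
  nb .#.##: next=.  (t=5,i=14, bit11=0)
  nb .#.#.: next=#  (t=3,i=15, bit10=1)
  nb .#..#: next=#  (t=1,i=5, bit9=1)
  nb .#...: next=.  (t=1,i=1, bit8=0)
  nb ..###: next=#  (t=0,i=4, bit7=1)
  nb ..##.: next=.  (t=1,i=7, bit6=0)
  nb ..#.#: next=#  (t=3,i=14, bit5=1)
  nb ..#..: next=.  (t=1,i=0, bit4=0)
  nb ...##: next=.  (t=3,i=3, bit3=0)
  nb ...#.: next=#  (t=1,i=3, bit2=1)
  nb ....#: next=.  (t=1,i=14, bit1=0)
  nb .....: next=.  (t=1,i=11, bit0=0)
  bits 01100101001101100000011010100100 = 1698039460

1698039460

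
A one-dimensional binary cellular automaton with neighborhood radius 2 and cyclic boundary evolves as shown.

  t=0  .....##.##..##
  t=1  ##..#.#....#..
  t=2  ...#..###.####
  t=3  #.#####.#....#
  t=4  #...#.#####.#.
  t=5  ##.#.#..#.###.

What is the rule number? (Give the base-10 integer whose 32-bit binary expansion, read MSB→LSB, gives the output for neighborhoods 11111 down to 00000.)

  #####|#  b31=1 t=3,i=4
  ####.|.  b30=0 t=2,i=12
  ###.#|#  b29=1 t=2,i=8
  ###..|#  b28=1 t=2,i=13
  ##.##|.  b27=0 t=0,i=7
  ##.#.|#  b26=1 t=3,i=7
  ##..#|.  b25=0 t=0,i=10
  ##...|#  b24=1 t=0,i=0
  #.###|.  b23=0 t=2,i=10
  #.##.|.  b22=0 t=0,i=8
  #.#.#|#  b21=1 t=4,i=12
  #.#..|#  b20=1 t=1,i=6
  #..##|#  b19=1 t=0,i=11
  #..#.|#  b18=1 t=1,i=3
  #...#|.  b17=0 t=2,i=1
  #....|#  b16=1 t=0,i=1
  .####|.  b15=0 t=2,i=11
  .###.|.  b14=0 t=2,i=7
  .##.#|#  b13=1 t=0,i=6
  .##..|.  b12=0 t=0,i=9
  .#.##|#  b11=1 t=4,i=5
  .#.#.|.  b10=0 t=1,i=5
  .#..#|#  b9=1 t=1,i=12
  .#...|#  b8=1 t=1,i=7
  ..###|#  b7=1 t=2,i=6
  ..##.|.  b6=0 t=0,i=5
  ..#.#|.  b5=0 t=1,i=4
  ..#..|#  b4=1 t=1,i=11
  ...##|#  b3=1 t=0,i=4
  ...#.|#  b2=1 t=1,i=10
  ....#|.  b1=0 t=0,i=3
  .....|.  b0=0 t=0,i=2
  bits 10110101001111010010101110011100 = 3040684956

3040684956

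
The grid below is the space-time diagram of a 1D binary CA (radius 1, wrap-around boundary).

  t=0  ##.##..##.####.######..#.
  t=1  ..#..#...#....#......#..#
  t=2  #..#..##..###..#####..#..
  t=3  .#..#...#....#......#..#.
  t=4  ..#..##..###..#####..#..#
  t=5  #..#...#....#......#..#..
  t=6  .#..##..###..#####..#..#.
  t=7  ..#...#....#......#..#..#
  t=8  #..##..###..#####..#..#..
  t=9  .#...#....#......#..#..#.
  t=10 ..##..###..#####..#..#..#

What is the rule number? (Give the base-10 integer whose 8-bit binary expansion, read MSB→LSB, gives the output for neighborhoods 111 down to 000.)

49

  [7] ### => .  t=0,i=11
  [6] ##. => .  t=0,i=1
  [5] #.# => #  t=0,i=2
  [4] #.. => #  t=0,i=5
  [3] .## => .  t=0,i=0
  [2] .#. => .  t=0,i=23
  [1] ..# => .  t=0,i=6
  [0] ... => #  t=1,i=7
  bits 00110001 = 49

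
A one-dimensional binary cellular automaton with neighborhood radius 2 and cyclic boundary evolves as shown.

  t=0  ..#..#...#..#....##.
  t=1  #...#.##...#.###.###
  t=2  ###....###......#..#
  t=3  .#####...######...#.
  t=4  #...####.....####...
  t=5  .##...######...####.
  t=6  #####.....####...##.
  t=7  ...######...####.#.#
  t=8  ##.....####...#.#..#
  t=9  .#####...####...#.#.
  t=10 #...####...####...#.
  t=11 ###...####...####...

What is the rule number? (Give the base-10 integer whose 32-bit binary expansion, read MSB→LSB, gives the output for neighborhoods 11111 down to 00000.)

1562317123

  ##### -> .   bit 31 = 0  t=3,i=3
  ####. -> #   bit 30 = 1  t=1,i=19
  ###.# -> .   bit 29 = 0  t=1,i=15
  ###.. -> #   bit 28 = 1  t=1,i=0
  ##.## -> #   bit 27 = 1  t=1,i=16
  ##.#. -> #   bit 26 = 1  t=7,i=16
  ##..# -> .   bit 25 = 0  t=5,i=19
  ##... -> #   bit 24 = 1  t=0,i=19
  #.### -> .   bit 23 = 0  t=1,i=13
  #.##. -> .   bit 22 = 0  t=1,i=6
  #.#.# -> .   bit 21 = 0  t=7,i=17
  #.#.. -> #   bit 20 = 1  t=7,i=19
  #..## -> #   bit 19 = 1  t=2,i=18
  #..#. -> #   bit 18 = 1  t=0,i=4
  #...# -> #   bit 17 = 1  t=0,i=0
  #.... -> #   bit 16 = 1  t=0,i=14
  .#### -> .   bit 15 = 0  t=1,i=18
  .###. -> .   bit 14 = 0  t=1,i=14
  .##.# -> .   bit 13 = 0  t=6,i=18
  .##.. -> #   bit 12 = 1  t=0,i=18
  .#.## -> .   bit 11 = 0  t=1,i=5
  .#.#. -> .   bit 10 = 0  t=7,i=18
  .#..# -> .   bit 9 = 0  t=0,i=3
  .#... -> #   bit 8 = 1  t=0,i=6
  ..### -> .   bit 7 = 0  t=2,i=7
  ..##. -> #   bit 6 = 1  t=0,i=17
  ..#.# -> .   bit 5 = 0  t=1,i=4
  ..#.. -> .   bit 4 = 0  t=0,i=2
  ...## -> .   bit 3 = 0  t=0,i=16
  ...#. -> .   bit 2 = 0  t=0,i=1
  ....# -> #   bit 1 = 1  t=0,i=15
  ..... -> #   bit 0 = 1  t=2,i=12
  bits 01011101000111110001000101000011 = 1562317123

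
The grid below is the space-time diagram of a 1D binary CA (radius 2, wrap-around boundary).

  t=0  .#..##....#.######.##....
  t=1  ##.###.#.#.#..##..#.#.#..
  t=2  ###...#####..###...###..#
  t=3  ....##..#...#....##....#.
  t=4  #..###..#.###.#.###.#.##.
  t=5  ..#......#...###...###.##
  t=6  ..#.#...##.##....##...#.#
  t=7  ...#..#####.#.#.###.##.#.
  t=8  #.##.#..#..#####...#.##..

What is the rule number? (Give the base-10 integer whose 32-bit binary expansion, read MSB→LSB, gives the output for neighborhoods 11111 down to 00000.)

2351643740

  [31] ##### => #  t=0,i=14
  [30] ####. => .  t=0,i=16
  [29] ###.# => .  t=0,i=17
  [28] ###.. => .  t=2,i=2
  [27] ##.## => #  t=0,i=18
  [26] ##.#. => #  t=1,i=6
  [25] ##..# => .  t=1,i=16
  [24] ##... => .  t=0,i=6
  [23] #.### => .  t=0,i=12
  [22] #.##. => .  t=0,i=19
  [21] #.#.# => #  t=1,i=7
  [20] #.#.. => .  t=1,i=11
  [19] #..## => #  t=0,i=3
  [18] #..#. => .  t=1,i=17
  [17] #...# => #  t=2,i=4
  [16] #.... => #  t=0,i=7
  [15] .#### => .  t=0,i=13
  [14] .###. => .  t=1,i=4
  [13] .##.# => #  t=1,i=1
  [12] .##.. => #  t=0,i=5
  [11] .#.## => #  t=0,i=11
  [10] .#.#. => #  t=1,i=8
  [9] .#..# => .  t=0,i=2
  [8] .#... => .  t=3,i=9
  [7] ..### => .  t=2,i=6
  [6] ..##. => #  t=0,i=4
  [5] ..#.# => .  t=0,i=10
  [4] ..#.. => #  t=0,i=1
  [3] ...## => #  t=2,i=5
  [2] ...#. => #  t=0,i=0
  [1] ....# => .  t=0,i=8
  [0] ..... => .  t=0,i=23
  bits 10001100001010110011110001011100 = 2351643740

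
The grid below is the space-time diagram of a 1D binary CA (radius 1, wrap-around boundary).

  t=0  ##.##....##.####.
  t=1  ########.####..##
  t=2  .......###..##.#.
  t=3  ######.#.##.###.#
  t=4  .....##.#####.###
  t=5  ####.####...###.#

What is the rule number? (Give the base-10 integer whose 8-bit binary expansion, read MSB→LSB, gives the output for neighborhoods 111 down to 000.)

  ###|.  b7=0 t=0,i=13
  ##.|#  b6=1 t=0,i=1
  #.#|#  b5=1 t=0,i=2
  #..|#  b4=1 t=0,i=5
  .##|#  b3=1 t=0,i=0
  .#.|.  b2=0 t=2,i=15
  ..#|.  b1=0 t=0,i=8
  ...|#  b0=1 t=0,i=6
  bits 01111001 = 121

121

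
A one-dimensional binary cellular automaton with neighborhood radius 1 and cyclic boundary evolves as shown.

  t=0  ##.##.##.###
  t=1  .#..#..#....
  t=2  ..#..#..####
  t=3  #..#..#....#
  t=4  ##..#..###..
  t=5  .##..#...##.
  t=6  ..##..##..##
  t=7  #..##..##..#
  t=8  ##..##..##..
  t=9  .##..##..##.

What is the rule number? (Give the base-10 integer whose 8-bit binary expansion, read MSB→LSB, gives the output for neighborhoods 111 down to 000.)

  ###|.  b7=0 t=0,i=0
  ##.|#  b6=1 t=0,i=1
  #.#|.  b5=0 t=0,i=2
  #..|#  b4=1 t=1,i=2
  .##|.  b3=0 t=0,i=3
  .#.|.  b2=0 t=1,i=1
  ..#|.  b1=0 t=1,i=0
  ...|#  b0=1 t=1,i=9
  bits 01010001 = 81

81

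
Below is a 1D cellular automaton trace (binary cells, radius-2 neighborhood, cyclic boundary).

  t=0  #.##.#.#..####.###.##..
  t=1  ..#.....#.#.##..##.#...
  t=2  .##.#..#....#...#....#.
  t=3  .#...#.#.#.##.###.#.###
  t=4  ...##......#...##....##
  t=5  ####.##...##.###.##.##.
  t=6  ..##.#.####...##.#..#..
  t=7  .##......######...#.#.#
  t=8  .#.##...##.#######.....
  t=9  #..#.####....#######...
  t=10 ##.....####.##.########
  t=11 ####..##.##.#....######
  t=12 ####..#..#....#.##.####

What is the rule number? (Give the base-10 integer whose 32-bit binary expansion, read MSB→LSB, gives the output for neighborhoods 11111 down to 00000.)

4047717084

  [31] ##### => #  t=7,i=11
  [30] ####. => #  t=0,i=12
  [29] ###.# => #  t=0,i=13
  [28] ###.. => #  t=6,i=10
  [27] ##.## => .  t=0,i=14
  [26] ##.#. => .  t=0,i=4
  [25] ##..# => .  t=0,i=21
  [24] ##... => #  t=4,i=0
  [23] #.### => .  t=0,i=15
  [22] #.##. => #  t=0,i=2
  [21] #.#.# => .  t=0,i=5
  [20] #.#.. => .  t=0,i=7
  [19] #..## => .  t=0,i=9
  [18] #..#. => .  t=0,i=22
  [17] #...# => #  t=2,i=14
  [16] #.... => #  t=1,i=4
  [15] .#### => .  t=0,i=11
  [14] .###. => #  t=0,i=16
  [13] .##.# => .  t=0,i=3
  [12] .##.. => .  t=0,i=20
  [11] .#.## => .  t=0,i=1
  [10] .#.#. => .  t=0,i=6
  [9] .#..# => #  t=0,i=8
  [8] .#... => .  t=1,i=3
  [7] ..### => #  t=0,i=10
  [6] ..##. => #  t=1,i=16
  [5] ..#.# => .  t=0,i=0
  [4] ..#.. => #  t=1,i=2
  [3] ...## => #  t=4,i=2
  [2] ...#. => #  t=1,i=1
  [1] ....# => .  t=1,i=0
  [0] ..... => .  t=1,i=5
  bits 11110001010000110100001011011100 = 4047717084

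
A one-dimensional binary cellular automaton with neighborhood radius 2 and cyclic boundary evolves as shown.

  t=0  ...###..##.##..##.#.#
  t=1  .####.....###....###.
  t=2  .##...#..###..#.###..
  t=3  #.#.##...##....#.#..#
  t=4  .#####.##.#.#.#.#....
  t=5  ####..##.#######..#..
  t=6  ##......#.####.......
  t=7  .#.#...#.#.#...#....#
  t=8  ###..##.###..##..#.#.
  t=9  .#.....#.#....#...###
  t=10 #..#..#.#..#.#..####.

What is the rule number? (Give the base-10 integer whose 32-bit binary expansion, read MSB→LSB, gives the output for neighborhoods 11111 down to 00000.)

  nb #####: next=#  (t=4,i=3, bit31=1)
  nb ####.: next=.  (t=1,i=3, bit30=0)
  nb ###.#: next=.  (t=4,i=5, bit29=0)
  nb ###..: next=.  (t=0,i=5, bit28=0)
  nb ##.##: next=#  (t=0,i=10, bit27=1)
  nb ##.#.: next=#  (t=0,i=17, bit26=1)
  nb ##..#: next=.  (t=0,i=6, bit25=0)
  nb ##...: next=.  (t=1,i=5, bit24=0)
  nb #.###: next=.  (t=2,i=16, bit23=0)
  nb #.##.: next=#  (t=0,i=11, bit22=1)
  nb #.#.#: next=#  (t=0,i=18, bit21=1)
  nb #.#..: next=.  (t=0,i=20, bit20=0)
  nb #..##: next=.  (t=0,i=7, bit19=0)
  nb #..#.: next=.  (t=2,i=13, bit18=0)
  nb #...#: next=#  (t=0,i=1, bit17=1)
  nb #....: next=#  (t=1,i=6, bit16=1)
  nb .####: next=#  (t=1,i=2, bit15=1)
  nb .###.: next=#  (t=0,i=4, bit14=1)
  nb .##.#: next=.  (t=0,i=9, bit13=0)
  nb .##..: next=#  (t=0,i=12, bit12=1)
  nb .#.##: next=#  (t=2,i=15, bit11=1)
  nb .#.#.: next=#  (t=0,i=19, bit10=1)
  nb .#..#: next=.  (t=2,i=7, bit9=0)
  nb .#...: next=.  (t=0,i=0, bit8=0)
  nb ..###: next=#  (t=0,i=3, bit7=1)
  nb ..##.: next=.  (t=0,i=8, bit6=0)
  nb ..#.#: next=.  (t=2,i=14, bit5=0)
  nb ..#..: next=.  (t=2,i=6, bit4=0)
  nb ...##: next=#  (t=0,i=2, bit3=1)
  nb ...#.: next=#  (t=2,i=5, bit2=1)
  nb ....#: next=.  (t=1,i=8, bit1=0)
  nb .....: next=.  (t=1,i=7, bit0=0)
  bits 10001100011000111101110010001100 = 2355354764

2355354764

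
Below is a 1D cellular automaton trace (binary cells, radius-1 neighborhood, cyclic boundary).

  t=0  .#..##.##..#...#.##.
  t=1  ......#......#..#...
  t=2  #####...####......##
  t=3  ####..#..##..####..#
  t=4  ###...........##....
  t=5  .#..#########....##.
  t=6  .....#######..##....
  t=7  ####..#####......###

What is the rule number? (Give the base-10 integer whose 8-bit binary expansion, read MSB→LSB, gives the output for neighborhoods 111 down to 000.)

  nb ###: next=#  (t=2,i=0, bit7=1)
  nb ##.: next=.  (t=0,i=5, bit6=0)
  nb #.#: next=#  (t=0,i=6, bit5=1)
  nb #..: next=.  (t=0,i=2, bit4=0)
  nb .##: next=.  (t=0,i=4, bit3=0)
  nb .#.: next=.  (t=0,i=1, bit2=0)
  nb ..#: next=.  (t=0,i=0, bit1=0)
  nb ...: next=#  (t=0,i=13, bit0=1)
  bits 10100001 = 161

161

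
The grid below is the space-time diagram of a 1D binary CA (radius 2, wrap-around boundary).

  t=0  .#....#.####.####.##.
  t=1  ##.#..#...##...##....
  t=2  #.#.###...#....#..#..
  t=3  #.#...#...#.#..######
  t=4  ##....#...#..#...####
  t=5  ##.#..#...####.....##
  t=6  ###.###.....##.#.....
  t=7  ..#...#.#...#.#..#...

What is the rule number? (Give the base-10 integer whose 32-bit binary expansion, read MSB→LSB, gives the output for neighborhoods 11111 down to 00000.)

  #####|#  b31=1 t=3,i=17
  ####.|#  b30=1 t=0,i=10
  ###.#|#  b29=1 t=0,i=11
  ###..|#  b28=1 t=2,i=6
  ##.##|.  b27=0 t=0,i=12
  ##.#.|#  b26=1 t=1,i=2
  ##..#|.  b25=0 t=0,i=20
  ##...|.  b24=0 t=1,i=12
  #.###|.  b23=0 t=0,i=8
  #.##.|.  b22=0 t=0,i=18
  #.#.#|#  b21=1 t=2,i=2
  #.#..|.  b20=0 t=1,i=3
  #..##|.  b19=0 t=3,i=14
  #..#.|#  b18=1 t=0,i=0
  #...#|.  b17=0 t=1,i=8
  #....|#  b16=1 t=0,i=3
  .####|.  b15=0 t=0,i=9
  .###.|.  b14=0 t=2,i=5
  .##.#|.  b13=0 t=1,i=1
  .##..|.  b12=0 t=0,i=19
  .#.##|.  b11=0 t=0,i=7
  .#.#.|.  b10=0 t=2,i=1
  .#..#|#  b9=1 t=1,i=4
  .#...|.  b8=0 t=0,i=2
  ..###|.  b7=0 t=3,i=15
  ..##.|#  b6=1 t=1,i=0
  ..#.#|#  b5=1 t=0,i=6
  ..#..|#  b4=1 t=0,i=1
  ...##|.  b3=0 t=1,i=9
  ...#.|.  b2=0 t=0,i=5
  ....#|.  b1=0 t=0,i=4
  .....|.  b0=0 t=5,i=16
  bits 11110100001001010000001001110000 = 4096066160

4096066160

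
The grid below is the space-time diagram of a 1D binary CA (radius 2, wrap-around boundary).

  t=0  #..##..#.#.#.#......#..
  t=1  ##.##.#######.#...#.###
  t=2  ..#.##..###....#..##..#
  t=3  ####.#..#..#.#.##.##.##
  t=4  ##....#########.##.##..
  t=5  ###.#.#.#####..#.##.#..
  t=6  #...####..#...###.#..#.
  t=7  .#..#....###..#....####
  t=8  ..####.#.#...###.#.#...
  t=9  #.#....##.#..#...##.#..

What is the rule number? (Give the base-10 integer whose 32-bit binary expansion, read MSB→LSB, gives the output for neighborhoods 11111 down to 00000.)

2300854258

  nb #####: next=#  (t=1,i=8, bit31=1)
  nb ####.: next=.  (t=1,i=0, bit30=0)
  nb ###.#: next=.  (t=1,i=1, bit29=0)
  nb ###..: next=.  (t=2,i=10, bit28=0)
  nb ##.##: next=#  (t=1,i=2, bit27=1)
  nb ##.#.: next=.  (t=1,i=13, bit26=0)
  nb ##..#: next=.  (t=0,i=5, bit25=0)
  nb ##...: next=#  (t=2,i=11, bit24=1)
  nb #.###: next=.  (t=1,i=6, bit23=0)
  nb #.##.: next=.  (t=1,i=3, bit22=0)
  nb #.#.#: next=#  (t=0,i=9, bit21=1)
  nb #.#..: next=.  (t=0,i=13, bit20=0)
  nb #..##: next=.  (t=0,i=2, bit19=0)
  nb #..#.: next=#  (t=0,i=6, bit18=1)
  nb #...#: next=.  (t=1,i=16, bit17=0)
  nb #....: next=.  (t=0,i=15, bit16=0)
  nb .####: next=.  (t=1,i=7, bit15=0)
  nb .###.: next=.  (t=2,i=9, bit14=0)
  nb .##.#: next=#  (t=1,i=4, bit13=1)
  nb .##..: next=#  (t=0,i=4, bit12=1)
  nb .#.##: next=#  (t=1,i=19, bit11=1)
  nb .#.#.: next=#  (t=0,i=8, bit10=1)
  nb .#..#: next=#  (t=0,i=1, bit9=1)
  nb .#...: next=#  (t=0,i=14, bit8=1)
  nb ..###: next=#  (t=2,i=8, bit7=1)
  nb ..##.: next=#  (t=0,i=3, bit6=1)
  nb ..#.#: next=#  (t=0,i=7, bit5=1)
  nb ..#..: next=#  (t=0,i=0, bit4=1)
  nb ...##: next=.  (t=4,i=5, bit3=0)
  nb ...#.: next=.  (t=0,i=19, bit2=0)
  nb ....#: next=#  (t=0,i=18, bit1=1)
  nb .....: next=.  (t=0,i=16, bit0=0)
  bits 10001001001001000011111111110010 = 2300854258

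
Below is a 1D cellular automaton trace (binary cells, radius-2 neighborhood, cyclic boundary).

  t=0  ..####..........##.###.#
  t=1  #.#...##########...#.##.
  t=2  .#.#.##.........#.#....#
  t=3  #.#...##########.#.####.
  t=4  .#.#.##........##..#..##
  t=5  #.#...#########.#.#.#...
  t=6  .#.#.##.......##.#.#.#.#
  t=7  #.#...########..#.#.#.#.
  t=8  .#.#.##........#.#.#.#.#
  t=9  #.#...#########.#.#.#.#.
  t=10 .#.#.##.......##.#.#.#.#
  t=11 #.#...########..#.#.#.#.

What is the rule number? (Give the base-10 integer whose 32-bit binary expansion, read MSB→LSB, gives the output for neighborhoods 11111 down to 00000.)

629479311

  ##### -> .   bit 31 = 0  t=1,i=8
  ####. -> .   bit 30 = 0  t=0,i=4
  ###.# -> #   bit 29 = 1  t=0,i=21
  ###.. -> .   bit 28 = 0  t=0,i=5
  ##.## -> .   bit 27 = 0  t=0,i=18
  ##.#. -> #   bit 26 = 1  t=0,i=22
  ##..# -> .   bit 25 = 0  t=4,i=17
  ##... -> #   bit 24 = 1  t=0,i=6
  #.### -> #   bit 23 = 1  t=0,i=19
  #.##. -> .   bit 22 = 0  t=1,i=21
  #.#.# -> .   bit 21 = 0  t=1,i=0
  #.#.. -> .   bit 20 = 0  t=0,i=23
  #..## -> .   bit 19 = 0  t=0,i=1
  #..#. -> #   bit 18 = 1  t=4,i=18
  #...# -> .   bit 17 = 0  t=1,i=4
  #.... -> #   bit 16 = 1  t=0,i=7
  .#### -> .   bit 15 = 0  t=0,i=3
  .###. -> .   bit 14 = 0  t=0,i=20
  .##.# -> .   bit 13 = 0  t=0,i=17
  .##.. -> #   bit 12 = 1  t=2,i=6
  .#.## -> .   bit 11 = 0  t=1,i=20
  .#.#. -> #   bit 10 = 1  t=1,i=1
  .#..# -> #   bit 9 = 1  t=0,i=0
  .#... -> #   bit 8 = 1  t=1,i=3
  ..### -> #   bit 7 = 1  t=0,i=2
  ..##. -> .   bit 6 = 0  t=0,i=16
  ..#.# -> .   bit 5 = 0  t=1,i=19
  ..#.. -> .   bit 4 = 0  t=4,i=19
  ...## -> #   bit 3 = 1  t=0,i=15
  ...#. -> #   bit 2 = 1  t=1,i=18
  ....# -> #   bit 1 = 1  t=0,i=14
  ..... -> #   bit 0 = 1  t=0,i=8
  bits 00100101100001010001011110001111 = 629479311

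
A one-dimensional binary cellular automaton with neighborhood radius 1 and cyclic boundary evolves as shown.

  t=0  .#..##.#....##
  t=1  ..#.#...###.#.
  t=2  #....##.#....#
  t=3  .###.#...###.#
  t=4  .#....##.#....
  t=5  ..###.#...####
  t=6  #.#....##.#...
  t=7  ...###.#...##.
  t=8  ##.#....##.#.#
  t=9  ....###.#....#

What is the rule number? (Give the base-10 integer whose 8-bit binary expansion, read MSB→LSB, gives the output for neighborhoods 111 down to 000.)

  ###|.  b7=0 t=1,i=9
  ##.|.  b6=0 t=0,i=5
  #.#|.  b5=0 t=0,i=0
  #..|#  b4=1 t=0,i=2
  .##|#  b3=1 t=0,i=4
  .#.|.  b2=0 t=0,i=1
  ..#|.  b1=0 t=0,i=3
  ...|#  b0=1 t=0,i=9
  bits 00011001 = 25

25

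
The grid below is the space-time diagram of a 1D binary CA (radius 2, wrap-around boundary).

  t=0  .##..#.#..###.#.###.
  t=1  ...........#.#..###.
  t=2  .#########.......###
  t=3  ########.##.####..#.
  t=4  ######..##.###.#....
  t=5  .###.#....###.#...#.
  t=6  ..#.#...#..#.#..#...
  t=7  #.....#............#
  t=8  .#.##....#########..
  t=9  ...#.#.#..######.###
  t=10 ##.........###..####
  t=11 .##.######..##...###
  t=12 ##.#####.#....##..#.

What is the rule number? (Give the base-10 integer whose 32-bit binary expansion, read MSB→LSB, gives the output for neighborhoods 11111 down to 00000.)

2646786051

  [31] ##### => #  t=2,i=3
  [30] ####. => .  t=2,i=8
  [29] ###.# => .  t=0,i=12
  [28] ###.. => #  t=0,i=18
  [27] ##.## => #  t=2,i=0
  [26] ##.#. => #  t=0,i=13
  [25] ##..# => .  t=0,i=3
  [24] ##... => #  t=1,i=19
  [23] #.### => #  t=0,i=16
  [22] #.##. => #  t=3,i=9
  [21] #.#.# => .  t=0,i=14
  [20] #.#.. => .  t=0,i=7
  [19] #..## => .  t=0,i=0
  [18] #..#. => .  t=0,i=4
  [17] #...# => #  t=5,i=16
  [16] #.... => .  t=1,i=0
  [15] .#### => #  t=2,i=2
  [14] .###. => #  t=0,i=11
  [13] .##.# => .  t=3,i=10
  [12] .##.. => .  t=0,i=2
  [11] .#.## => .  t=0,i=15
  [10] .#.#. => .  t=0,i=6
  [9] .#..# => .  t=0,i=8
  [8] .#... => .  t=4,i=16
  [7] ..### => .  t=0,i=10
  [6] ..##. => .  t=0,i=1
  [5] ..#.# => .  t=0,i=5
  [4] ..#.. => .  t=5,i=18
  [3] ...## => .  t=2,i=16
  [2] ...#. => .  t=1,i=10
  [1] ....# => #  t=1,i=9
  [0] ..... => #  t=1,i=1
  bits 10011101110000101100000000000011 = 2646786051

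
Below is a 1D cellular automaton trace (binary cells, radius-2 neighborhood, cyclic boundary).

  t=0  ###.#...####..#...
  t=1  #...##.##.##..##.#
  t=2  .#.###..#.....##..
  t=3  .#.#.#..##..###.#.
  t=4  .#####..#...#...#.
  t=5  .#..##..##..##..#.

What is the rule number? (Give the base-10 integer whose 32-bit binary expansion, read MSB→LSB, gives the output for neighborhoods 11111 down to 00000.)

1370498554

  ##### -> .   bit 31 = 0  t=4,i=3
  ####. -> #   bit 30 = 1  t=0,i=10
  ###.# -> .   bit 29 = 0  t=0,i=2
  ###.. -> #   bit 28 = 1  t=0,i=11
  ##.## -> .   bit 27 = 0  t=1,i=6
  ##.#. -> .   bit 26 = 0  t=0,i=3
  ##..# -> .   bit 25 = 0  t=0,i=12
  ##... -> #   bit 24 = 1  t=1,i=1
  #.### -> #   bit 23 = 1  t=2,i=3
  #.##. -> .   bit 22 = 0  t=1,i=7
  #.#.# -> #   bit 21 = 1  t=3,i=3
  #.#.. -> #   bit 20 = 1  t=0,i=4
  #..## -> .   bit 19 = 0  t=1,i=13
  #..#. -> .   bit 18 = 0  t=0,i=13
  #...# -> .   bit 17 = 0  t=0,i=6
  #.... -> .   bit 16 = 0  t=2,i=10
  .#### -> .   bit 15 = 0  t=0,i=9
  .###. -> .   bit 14 = 0  t=0,i=1
  .##.# -> #   bit 13 = 1  t=1,i=5
  .##.. -> .   bit 12 = 0  t=1,i=0
  .#.## -> .   bit 11 = 0  t=2,i=2
  .#.#. -> #   bit 10 = 1  t=3,i=2
  .#..# -> .   bit 9 = 0  t=3,i=6
  .#... -> #   bit 8 = 1  t=0,i=5
  ..### -> #   bit 7 = 1  t=0,i=0
  ..##. -> #   bit 6 = 1  t=1,i=4
  ..#.# -> #   bit 5 = 1  t=2,i=1
  ..#.. -> #   bit 4 = 1  t=0,i=14
  ...## -> #   bit 3 = 1  t=0,i=7
  ...#. -> .   bit 2 = 0  t=2,i=0
  ....# -> #   bit 1 = 1  t=2,i=12
  ..... -> .   bit 0 = 0  t=2,i=11
  bits 01010001101100000010010111111010 = 1370498554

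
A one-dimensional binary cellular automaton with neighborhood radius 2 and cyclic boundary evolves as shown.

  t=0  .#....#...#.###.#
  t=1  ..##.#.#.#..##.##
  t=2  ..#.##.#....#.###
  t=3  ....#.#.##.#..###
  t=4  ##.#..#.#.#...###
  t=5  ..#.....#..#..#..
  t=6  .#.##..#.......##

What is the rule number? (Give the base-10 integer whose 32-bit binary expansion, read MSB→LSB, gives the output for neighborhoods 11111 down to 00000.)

501305796

  nb #####: next=.  (t=4,i=16, bit31=0)
  nb ####.: next=.  (t=4,i=0, bit30=0)
  nb ###.#: next=.  (t=0,i=14, bit29=0)
  nb ###..: next=#  (t=2,i=16, bit28=1)
  nb ##.##: next=#  (t=1,i=14, bit27=1)
  nb ##.#.: next=#  (t=0,i=15, bit26=1)
  nb ##..#: next=.  (t=1,i=0, bit25=0)
  nb ##...: next=#  (t=3,i=0, bit24=1)
  nb #.###: next=#  (t=0,i=12, bit23=1)
  nb #.##.: next=#  (t=1,i=15, bit22=1)
  nb #.#.#: next=#  (t=0,i=16, bit21=1)
  nb #.#..: next=.  (t=0,i=1, bit20=0)
  nb #..##: next=.  (t=1,i=1, bit19=0)
  nb #..#.: next=.  (t=2,i=1, bit18=0)
  nb #...#: next=.  (t=0,i=8, bit17=0)
  nb #....: next=#  (t=0,i=3, bit16=1)
  nb .####: next=.  (t=4,i=15, bit15=0)
  nb .###.: next=#  (t=0,i=13, bit14=1)
  nb .##.#: next=.  (t=1,i=3, bit13=0)
  nb .##..: next=#  (t=1,i=16, bit12=1)
  nb .#.##: next=.  (t=0,i=11, bit11=0)
  nb .#.#.: next=.  (t=0,i=0, bit10=0)
  nb .#..#: next=.  (t=1,i=10, bit9=0)
  nb .#...: next=#  (t=0,i=2, bit8=1)
  nb ..###: next=#  (t=3,i=14, bit7=1)
  nb ..##.: next=#  (t=1,i=2, bit6=1)
  nb ..#.#: next=.  (t=0,i=10, bit5=0)
  nb ..#..: next=.  (t=0,i=6, bit4=0)
  nb ...##: next=.  (t=4,i=13, bit3=0)
  nb ...#.: next=#  (t=0,i=5, bit2=1)
  nb ....#: next=.  (t=0,i=4, bit1=0)
  nb .....: next=.  (t=5,i=5, bit0=0)
  bits 00011101111000010101000111000100 = 501305796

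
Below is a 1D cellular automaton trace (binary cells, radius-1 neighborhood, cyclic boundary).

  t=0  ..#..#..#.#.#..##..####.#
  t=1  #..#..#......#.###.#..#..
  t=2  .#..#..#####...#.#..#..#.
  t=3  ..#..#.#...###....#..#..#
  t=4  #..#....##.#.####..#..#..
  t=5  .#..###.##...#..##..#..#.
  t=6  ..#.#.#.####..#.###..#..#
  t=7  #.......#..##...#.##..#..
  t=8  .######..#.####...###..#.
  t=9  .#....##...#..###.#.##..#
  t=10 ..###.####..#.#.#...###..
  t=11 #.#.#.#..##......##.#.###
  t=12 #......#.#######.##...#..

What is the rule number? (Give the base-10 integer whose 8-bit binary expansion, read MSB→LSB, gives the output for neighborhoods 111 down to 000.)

  nb ###: next=.  (t=0,i=20, bit7=0)
  nb ##.: next=#  (t=0,i=16, bit6=1)
  nb #.#: next=.  (t=0,i=9, bit5=0)
  nb #..: next=#  (t=0,i=0, bit4=1)
  nb .##: next=#  (t=0,i=15, bit3=1)
  nb .#.: next=.  (t=0,i=2, bit2=0)
  nb ..#: next=.  (t=0,i=1, bit1=0)
  nb ...: next=#  (t=1,i=8, bit0=1)
  bits 01011001 = 89

89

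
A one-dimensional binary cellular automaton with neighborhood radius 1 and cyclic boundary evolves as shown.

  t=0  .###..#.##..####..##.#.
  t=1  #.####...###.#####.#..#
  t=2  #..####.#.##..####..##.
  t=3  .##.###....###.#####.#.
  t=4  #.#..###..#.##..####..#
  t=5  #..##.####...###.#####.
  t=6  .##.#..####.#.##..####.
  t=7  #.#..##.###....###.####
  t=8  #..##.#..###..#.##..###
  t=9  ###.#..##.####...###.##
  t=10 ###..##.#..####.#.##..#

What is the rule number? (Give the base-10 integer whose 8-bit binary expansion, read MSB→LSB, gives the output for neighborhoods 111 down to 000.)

  [7] ### => #  t=0,i=2
  [6] ##. => #  t=0,i=3
  [5] #.# => .  t=0,i=7
  [4] #.. => #  t=0,i=4
  [3] .## => .  t=0,i=1
  [2] .#. => .  t=0,i=6
  [1] ..# => #  t=0,i=0
  [0] ... => .  t=1,i=7
  bits 11010010 = 210

210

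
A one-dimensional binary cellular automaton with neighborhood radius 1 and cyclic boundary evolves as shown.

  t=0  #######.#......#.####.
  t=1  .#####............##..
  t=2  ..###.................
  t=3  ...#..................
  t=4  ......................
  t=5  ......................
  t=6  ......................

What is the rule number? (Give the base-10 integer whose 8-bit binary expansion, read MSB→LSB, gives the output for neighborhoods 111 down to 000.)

  ###|#  b7=1 t=0,i=1
  ##.|.  b6=0 t=0,i=6
  #.#|.  b5=0 t=0,i=7
  #..|.  b4=0 t=0,i=9
  .##|.  b3=0 t=0,i=0
  .#.|.  b2=0 t=0,i=8
  ..#|.  b1=0 t=0,i=14
  ...|.  b0=0 t=0,i=10
  bits 10000000 = 128

128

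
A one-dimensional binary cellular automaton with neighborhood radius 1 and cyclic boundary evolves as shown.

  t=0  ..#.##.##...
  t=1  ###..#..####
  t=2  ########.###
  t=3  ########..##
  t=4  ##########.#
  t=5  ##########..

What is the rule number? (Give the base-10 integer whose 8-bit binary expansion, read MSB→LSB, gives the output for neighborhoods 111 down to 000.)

215

  [7] ### => #  t=1,i=0
  [6] ##. => #  t=0,i=5
  [5] #.# => .  t=0,i=3
  [4] #.. => #  t=0,i=9
  [3] .## => .  t=0,i=4
  [2] .#. => #  t=0,i=2
  [1] ..# => #  t=0,i=1
  [0] ... => #  t=0,i=0
  bits 11010111 = 215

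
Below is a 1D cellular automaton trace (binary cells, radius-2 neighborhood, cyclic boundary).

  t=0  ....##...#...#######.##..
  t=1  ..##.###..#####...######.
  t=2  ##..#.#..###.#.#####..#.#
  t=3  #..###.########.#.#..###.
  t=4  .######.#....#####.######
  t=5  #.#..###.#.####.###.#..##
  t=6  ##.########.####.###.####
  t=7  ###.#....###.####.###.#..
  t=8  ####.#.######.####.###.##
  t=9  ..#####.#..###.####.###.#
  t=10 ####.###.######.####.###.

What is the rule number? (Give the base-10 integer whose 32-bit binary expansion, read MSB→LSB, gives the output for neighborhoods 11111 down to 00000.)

1835982762

  nb #####: next=.  (t=0,i=15, bit31=0)
  nb ####.: next=#  (t=0,i=18, bit30=1)
  nb ###.#: next=#  (t=0,i=19, bit29=1)
  nb ###..: next=.  (t=1,i=7, bit28=0)
  nb ##.##: next=#  (t=0,i=20, bit27=1)
  nb ##.#.: next=#  (t=2,i=12, bit26=1)
  nb ##..#: next=.  (t=1,i=8, bit25=0)
  nb ##...: next=#  (t=0,i=6, bit24=1)
  nb #.###: next=.  (t=1,i=5, bit23=0)
  nb #.##.: next=#  (t=0,i=21, bit22=1)
  nb #.#.#: next=#  (t=2,i=13, bit21=1)
  nb #.#..: next=.  (t=2,i=6, bit20=0)
  nb #..##: next=#  (t=1,i=9, bit19=1)
  nb #..#.: next=#  (t=2,i=3, bit18=1)
  nb #...#: next=#  (t=0,i=7, bit17=1)
  nb #....: next=.  (t=0,i=24, bit16=0)
  nb .####: next=#  (t=0,i=14, bit15=1)
  nb .###.: next=#  (t=1,i=6, bit14=1)
  nb .##.#: next=.  (t=1,i=3, bit13=0)
  nb .##..: next=#  (t=0,i=5, bit12=1)
  nb .#.##: next=#  (t=2,i=14, bit11=1)
  nb .#.#.: next=#  (t=2,i=5, bit10=1)
  nb .#..#: next=#  (t=2,i=7, bit9=1)
  nb .#...: next=#  (t=0,i=10, bit8=1)
  nb ..###: next=#  (t=0,i=13, bit7=1)
  nb ..##.: next=.  (t=0,i=4, bit6=0)
  nb ..#.#: next=#  (t=2,i=4, bit5=1)
  nb ..#..: next=.  (t=0,i=9, bit4=0)
  nb ...##: next=#  (t=0,i=3, bit3=1)
  nb ...#.: next=.  (t=0,i=8, bit2=0)
  nb ....#: next=#  (t=0,i=2, bit1=1)
  nb .....: next=.  (t=0,i=0, bit0=0)
  bits 01101101011011101101111110101010 = 1835982762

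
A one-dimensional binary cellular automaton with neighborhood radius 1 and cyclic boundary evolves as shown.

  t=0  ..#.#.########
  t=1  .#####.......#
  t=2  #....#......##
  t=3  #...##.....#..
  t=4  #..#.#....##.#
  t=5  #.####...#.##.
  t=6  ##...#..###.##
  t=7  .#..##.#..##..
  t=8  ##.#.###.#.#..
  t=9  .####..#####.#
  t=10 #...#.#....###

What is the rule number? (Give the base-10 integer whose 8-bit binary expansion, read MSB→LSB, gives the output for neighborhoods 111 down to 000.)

  ###|.  b7=0 t=0,i=7
  ##.|#  b6=1 t=0,i=13
  #.#|#  b5=1 t=0,i=3
  #..|.  b4=0 t=0,i=0
  .##|.  b3=0 t=0,i=6
  .#.|#  b2=1 t=0,i=2
  ..#|#  b1=1 t=0,i=1
  ...|.  b0=0 t=1,i=7
  bits 01100110 = 102

102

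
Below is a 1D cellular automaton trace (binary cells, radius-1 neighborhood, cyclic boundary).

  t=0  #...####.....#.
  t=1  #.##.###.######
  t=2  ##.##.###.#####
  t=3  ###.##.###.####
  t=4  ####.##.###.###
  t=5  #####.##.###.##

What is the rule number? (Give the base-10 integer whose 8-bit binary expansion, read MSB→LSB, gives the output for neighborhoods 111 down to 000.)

231

  [7] ### => #  t=0,i=5
  [6] ##. => #  t=0,i=7
  [5] #.# => #  t=0,i=14
  [4] #.. => .  t=0,i=1
  [3] .## => .  t=0,i=4
  [2] .#. => #  t=0,i=0
  [1] ..# => #  t=0,i=3
  [0] ... => #  t=0,i=2
  bits 11100111 = 231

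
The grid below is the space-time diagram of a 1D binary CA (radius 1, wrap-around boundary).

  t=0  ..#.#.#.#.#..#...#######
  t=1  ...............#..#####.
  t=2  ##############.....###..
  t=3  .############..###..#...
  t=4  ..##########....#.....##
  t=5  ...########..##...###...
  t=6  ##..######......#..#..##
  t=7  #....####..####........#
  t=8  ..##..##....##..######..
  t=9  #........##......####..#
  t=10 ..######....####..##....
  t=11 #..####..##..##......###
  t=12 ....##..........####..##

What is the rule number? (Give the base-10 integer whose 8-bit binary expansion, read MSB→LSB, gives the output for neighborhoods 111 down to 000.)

129

  nb ###: next=#  (t=0,i=18, bit7=1)
  nb ##.: next=.  (t=0,i=23, bit6=0)
  nb #.#: next=.  (t=0,i=3, bit5=0)
  nb #..: next=.  (t=0,i=0, bit4=0)
  nb .##: next=.  (t=0,i=17, bit3=0)
  nb .#.: next=.  (t=0,i=2, bit2=0)
  nb ..#: next=.  (t=0,i=1, bit1=0)
  nb ...: next=#  (t=0,i=15, bit0=1)
  bits 10000001 = 129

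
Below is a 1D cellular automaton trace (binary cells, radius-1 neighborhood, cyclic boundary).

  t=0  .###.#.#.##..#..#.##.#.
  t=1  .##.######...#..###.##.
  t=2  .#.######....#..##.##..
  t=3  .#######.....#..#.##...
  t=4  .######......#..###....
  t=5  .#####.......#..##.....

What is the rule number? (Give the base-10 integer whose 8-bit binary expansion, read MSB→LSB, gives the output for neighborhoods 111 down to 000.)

  nb ###: next=#  (t=0,i=2, bit7=1)
  nb ##.: next=.  (t=0,i=3, bit6=0)
  nb #.#: next=#  (t=0,i=4, bit5=1)
  nb #..: next=.  (t=0,i=11, bit4=0)
  nb .##: next=#  (t=0,i=1, bit3=1)
  nb .#.: next=#  (t=0,i=5, bit2=1)
  nb ..#: next=.  (t=0,i=0, bit1=0)
  nb ...: next=.  (t=1,i=11, bit0=0)
  bits 10101100 = 172

172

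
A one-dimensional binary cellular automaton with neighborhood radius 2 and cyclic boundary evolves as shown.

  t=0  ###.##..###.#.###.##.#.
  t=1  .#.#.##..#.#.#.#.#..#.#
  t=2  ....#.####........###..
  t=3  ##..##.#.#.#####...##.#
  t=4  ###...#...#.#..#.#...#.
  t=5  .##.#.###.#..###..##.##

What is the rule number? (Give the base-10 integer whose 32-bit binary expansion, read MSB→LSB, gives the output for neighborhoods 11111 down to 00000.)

503831345

  #####|.  b31=0 t=3,i=13
  ####.|.  b30=0 t=2,i=8
  ###.#|.  b29=0 t=0,i=2
  ###..|#  b28=1 t=2,i=9
  ##.##|#  b27=1 t=0,i=3
  ##.#.|#  b26=1 t=0,i=11
  ##..#|#  b25=1 t=0,i=6
  ##...|.  b24=0 t=2,i=10
  #.###|.  b23=0 t=0,i=0
  #.##.|.  b22=0 t=0,i=4
  #.#.#|.  b21=0 t=0,i=12
  #.#..|.  b20=0 t=1,i=17
  #..##|.  b19=0 t=0,i=7
  #..#.|#  b18=1 t=1,i=8
  #...#|#  b17=1 t=3,i=17
  #....|#  b16=1 t=2,i=11
  .####|#  b15=1 t=2,i=7
  .###.|#  b14=1 t=0,i=1
  .##.#|.  b13=0 t=0,i=19
  .##..|#  b12=1 t=0,i=5
  .#.##|#  b11=1 t=0,i=13
  .#.#.|.  b10=0 t=1,i=0
  .#..#|#  b9=1 t=1,i=18
  .#...|#  b8=1 t=4,i=7
  ..###|.  b7=0 t=0,i=8
  ..##.|.  b6=0 t=3,i=4
  ..#.#|#  b5=1 t=1,i=9
  ..#..|#  b4=1 t=4,i=6
  ...##|.  b3=0 t=2,i=17
  ...#.|.  b2=0 t=2,i=3
  ....#|.  b1=0 t=2,i=2
  .....|#  b0=1 t=2,i=0
  bits 00011110000001111101101100110001 = 503831345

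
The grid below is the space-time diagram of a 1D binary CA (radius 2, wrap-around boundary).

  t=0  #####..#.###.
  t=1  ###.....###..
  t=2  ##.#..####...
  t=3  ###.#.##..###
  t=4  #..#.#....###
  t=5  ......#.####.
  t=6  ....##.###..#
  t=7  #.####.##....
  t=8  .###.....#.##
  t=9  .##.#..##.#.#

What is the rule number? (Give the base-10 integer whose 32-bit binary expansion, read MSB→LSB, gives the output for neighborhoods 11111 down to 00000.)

2239949774

  ##### -> #   bit 31 = 1  t=0,i=2
  ####. -> .   bit 30 = 0  t=0,i=3
  ###.# -> .   bit 29 = 0  t=0,i=11
  ###.. -> .   bit 28 = 0  t=0,i=4
  ##.## -> .   bit 27 = 0  t=0,i=12
  ##.#. -> #   bit 26 = 1  t=2,i=2
  ##..# -> .   bit 25 = 0  t=0,i=5
  ##... -> #   bit 24 = 1  t=1,i=3
  #.### -> #   bit 23 = 1  t=0,i=0
  #.##. -> .   bit 22 = 0  t=3,i=6
  #.#.# -> .   bit 21 = 0  t=3,i=4
  #.#.. -> .   bit 20 = 0  t=2,i=3
  #..## -> .   bit 19 = 0  t=1,i=12
  #..#. -> .   bit 18 = 0  t=0,i=6
  #...# -> #   bit 17 = 1  t=2,i=11
  #.... -> .   bit 16 = 0  t=1,i=4
  .#### -> #   bit 15 = 1  t=0,i=1
  .###. -> #   bit 14 = 1  t=0,i=10
  .##.# -> #   bit 13 = 1  t=2,i=1
  .##.. -> .   bit 12 = 0  t=3,i=7
  .#.## -> #   bit 11 = 1  t=0,i=8
  .#.#. -> .   bit 10 = 0  t=4,i=4
  .#..# -> #   bit 9 = 1  t=2,i=4
  .#... -> #   bit 8 = 1  t=4,i=6
  ..### -> #   bit 7 = 1  t=1,i=0
  ..##. -> #   bit 6 = 1  t=2,i=0
  ..#.# -> .   bit 5 = 0  t=0,i=7
  ..#.. -> .   bit 4 = 0  t=6,i=12
  ...## -> #   bit 3 = 1  t=1,i=7
  ...#. -> #   bit 2 = 1  t=5,i=5
  ....# -> #   bit 1 = 1  t=1,i=6
  ..... -> .   bit 0 = 0  t=1,i=5
  bits 10000101100000101110101111001110 = 2239949774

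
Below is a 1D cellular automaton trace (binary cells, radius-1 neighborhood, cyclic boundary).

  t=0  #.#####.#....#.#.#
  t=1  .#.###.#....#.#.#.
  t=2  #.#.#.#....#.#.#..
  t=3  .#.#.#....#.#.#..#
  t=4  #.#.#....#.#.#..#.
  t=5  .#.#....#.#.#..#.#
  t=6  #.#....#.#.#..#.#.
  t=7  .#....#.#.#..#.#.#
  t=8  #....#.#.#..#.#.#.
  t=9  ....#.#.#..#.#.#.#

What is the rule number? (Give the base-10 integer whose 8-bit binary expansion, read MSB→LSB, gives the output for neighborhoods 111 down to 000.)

162

  [7] ### => #  t=0,i=3
  [6] ##. => .  t=0,i=0
  [5] #.# => #  t=0,i=1
  [4] #.. => .  t=0,i=9
  [3] .## => .  t=0,i=2
  [2] .#. => .  t=0,i=8
  [1] ..# => #  t=0,i=12
  [0] ... => .  t=0,i=10
  bits 10100010 = 162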